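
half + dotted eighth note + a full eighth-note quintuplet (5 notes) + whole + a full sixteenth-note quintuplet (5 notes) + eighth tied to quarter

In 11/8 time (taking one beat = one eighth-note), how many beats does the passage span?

22.5

One eighth-note beat = 2 sixteenth notes.
Convert each value to sixteenth notes: half = 8; dotted eighth note = 3; a full eighth-note quintuplet (5 notes) (five quintuplet eighths span one half) = 8; whole = 16; a full sixteenth-note quintuplet (5 notes) (five quintuplet sixteenths span one quarter) = 4; eighth tied to quarter (eighth + quarter) = 6.
Sum: 8 + 3 + 8 + 16 + 4 + 6 = 45.
45 ÷ 2 = 22.5 beats.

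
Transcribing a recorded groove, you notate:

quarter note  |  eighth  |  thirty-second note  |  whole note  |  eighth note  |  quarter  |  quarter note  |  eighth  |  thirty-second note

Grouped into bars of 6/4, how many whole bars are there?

1

One bar of 6/4 = 48 thirty-second notes.
Express everything in thirty-second notes: quarter note = 8; eighth = 4; thirty-second note = 1; whole note = 32; eighth note = 4; quarter = 8; quarter note = 8; eighth = 4; thirty-second note = 1.
Adding: 8 + 4 + 1 + 32 + 4 + 8 + 8 + 4 + 1 = 70.
70 ÷ 48 = 1 complete bar with 22 left over.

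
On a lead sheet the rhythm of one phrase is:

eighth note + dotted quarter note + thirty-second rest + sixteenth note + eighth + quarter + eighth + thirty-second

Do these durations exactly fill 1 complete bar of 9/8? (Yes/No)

Yes

One bar of 9/8 = 36 thirty-second notes.
In thirty-second notes: eighth note = 4; dotted quarter note = 12; thirty-second rest = 1; sixteenth note = 2; eighth = 4; quarter = 8; eighth = 4; thirty-second = 1.
Total: 4 + 12 + 1 + 2 + 4 + 8 + 4 + 1 = 36.
36 equals 36, so the answer is Yes.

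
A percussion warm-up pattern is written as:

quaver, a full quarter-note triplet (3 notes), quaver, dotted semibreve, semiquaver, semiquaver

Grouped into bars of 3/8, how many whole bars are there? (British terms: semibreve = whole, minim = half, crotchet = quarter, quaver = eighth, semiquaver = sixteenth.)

One bar of 3/8 = 6 sixteenth notes.
In sixteenth notes: quaver = 2; a full quarter-note triplet (3 notes) (three triplet quarters span one half) = 8; quaver = 2; dotted semibreve = 24; semiquaver = 1; semiquaver = 1.
Adding: 2 + 8 + 2 + 24 + 1 + 1 = 38.
38 ÷ 6 = 6 complete bars with 2 left over.

6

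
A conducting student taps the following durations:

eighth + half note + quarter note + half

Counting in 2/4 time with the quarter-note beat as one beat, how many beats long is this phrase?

One quarter-note beat = 2 eighth notes.
Convert each value to eighth notes: eighth = 1; half note = 4; quarter note = 2; half = 4.
Adding: 1 + 4 + 2 + 4 = 11.
11 ÷ 2 = 5.5 beats.

5.5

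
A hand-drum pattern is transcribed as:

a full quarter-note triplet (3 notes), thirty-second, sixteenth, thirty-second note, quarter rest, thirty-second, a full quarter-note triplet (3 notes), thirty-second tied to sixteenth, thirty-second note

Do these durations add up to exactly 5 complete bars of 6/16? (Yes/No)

One bar of 6/16 = 12 thirty-second notes, so 5 bars = 60.
In thirty-second notes: a full quarter-note triplet (3 notes) (three triplet quarters span one half) = 16; thirty-second = 1; sixteenth = 2; thirty-second note = 1; quarter rest = 8; thirty-second = 1; a full quarter-note triplet (3 notes) (three triplet quarters span one half) = 16; thirty-second tied to sixteenth (thirty-second + sixteenth) = 3; thirty-second note = 1.
Sum: 16 + 1 + 2 + 1 + 8 + 1 + 16 + 3 + 1 = 49.
49 falls short of 60, so the answer is No.

No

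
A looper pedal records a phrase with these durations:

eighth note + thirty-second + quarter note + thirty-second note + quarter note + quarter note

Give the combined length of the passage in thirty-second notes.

In thirty-second notes: eighth note = 4; thirty-second = 1; quarter note = 8; thirty-second note = 1; quarter note = 8; quarter note = 8.
Altogether 4 + 1 + 8 + 1 + 8 + 8 = 30 thirty-second notes.

30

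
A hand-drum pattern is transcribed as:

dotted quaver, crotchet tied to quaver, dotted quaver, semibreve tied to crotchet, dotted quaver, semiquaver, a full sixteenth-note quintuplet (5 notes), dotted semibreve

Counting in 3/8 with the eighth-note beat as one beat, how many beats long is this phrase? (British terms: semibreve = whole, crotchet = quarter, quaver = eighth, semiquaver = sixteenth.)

One eighth-note beat = 2 sixteenth notes.
Each duration in sixteenth notes: dotted quaver = 3; crotchet tied to quaver (crotchet + quaver) = 6; dotted quaver = 3; semibreve tied to crotchet (semibreve + crotchet) = 20; dotted quaver = 3; semiquaver = 1; a full sixteenth-note quintuplet (5 notes) (five quintuplet sixteenths span one quarter) = 4; dotted semibreve = 24.
Adding: 3 + 6 + 3 + 20 + 3 + 1 + 4 + 24 = 64.
64 ÷ 2 = 32 beats.

32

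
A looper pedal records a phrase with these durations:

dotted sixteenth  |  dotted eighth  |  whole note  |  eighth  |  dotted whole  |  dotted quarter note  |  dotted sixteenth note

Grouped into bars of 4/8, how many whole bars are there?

6

One bar of 4/8 = 16 thirty-second notes.
In thirty-second notes: dotted sixteenth = 3; dotted eighth = 6; whole note = 32; eighth = 4; dotted whole = 48; dotted quarter note = 12; dotted sixteenth note = 3.
Sum: 3 + 6 + 32 + 4 + 48 + 12 + 3 = 108.
108 ÷ 16 = 6 complete bars with 12 left over.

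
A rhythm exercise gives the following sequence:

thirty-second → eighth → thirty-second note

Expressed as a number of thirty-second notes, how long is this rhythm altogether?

6

Express everything in thirty-second notes: thirty-second = 1; eighth = 4; thirty-second note = 1.
Sum: 1 + 4 + 1 = 6 thirty-second notes.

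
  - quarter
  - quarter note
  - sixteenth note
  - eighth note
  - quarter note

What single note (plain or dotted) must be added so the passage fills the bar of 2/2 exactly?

sixteenth note

The bar of 2/2 = 16 sixteenth notes.
Each duration in sixteenth notes: quarter = 4; quarter note = 4; sixteenth note = 1; eighth note = 2; quarter note = 4.
Total: 4 + 4 + 1 + 2 + 4 = 15.
Remaining: 16 − 15 = 1 sixteenth note, which is a sixteenth note.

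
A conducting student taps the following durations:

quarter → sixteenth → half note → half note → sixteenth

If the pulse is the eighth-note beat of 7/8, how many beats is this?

One eighth-note beat = 2 sixteenth notes.
Express everything in sixteenth notes: quarter = 4; sixteenth = 1; half note = 8; half note = 8; sixteenth = 1.
Altogether 4 + 1 + 8 + 8 + 1 = 22.
22 ÷ 2 = 11 beats.

11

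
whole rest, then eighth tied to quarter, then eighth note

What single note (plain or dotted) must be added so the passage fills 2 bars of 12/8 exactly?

2 bars of 12/8 = 24 eighth notes.
In eighth notes: whole rest = 8; eighth tied to quarter (eighth + quarter) = 3; eighth note = 1.
Adding: 8 + 3 + 1 = 12.
Remaining: 24 − 12 = 12 eighth notes, which is a dotted whole note.

dotted whole note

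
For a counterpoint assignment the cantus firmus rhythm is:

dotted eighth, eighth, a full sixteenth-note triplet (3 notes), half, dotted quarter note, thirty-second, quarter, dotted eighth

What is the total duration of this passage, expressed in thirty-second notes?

Each duration in thirty-second notes: dotted eighth = 6; eighth = 4; a full sixteenth-note triplet (3 notes) (three triplet sixteenths span one eighth) = 4; half = 16; dotted quarter note = 12; thirty-second = 1; quarter = 8; dotted eighth = 6.
Altogether 6 + 4 + 4 + 16 + 12 + 1 + 8 + 6 = 57 thirty-second notes.

57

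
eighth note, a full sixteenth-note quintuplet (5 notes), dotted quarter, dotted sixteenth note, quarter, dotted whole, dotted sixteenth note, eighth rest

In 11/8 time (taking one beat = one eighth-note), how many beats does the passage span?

22.5

One eighth-note beat = 4 thirty-second notes.
Working in thirty-second notes: eighth note = 4; a full sixteenth-note quintuplet (5 notes) (five quintuplet sixteenths span one quarter) = 8; dotted quarter = 12; dotted sixteenth note = 3; quarter = 8; dotted whole = 48; dotted sixteenth note = 3; eighth rest = 4.
Total: 4 + 8 + 12 + 3 + 8 + 48 + 3 + 4 = 90.
90 ÷ 4 = 22.5 beats.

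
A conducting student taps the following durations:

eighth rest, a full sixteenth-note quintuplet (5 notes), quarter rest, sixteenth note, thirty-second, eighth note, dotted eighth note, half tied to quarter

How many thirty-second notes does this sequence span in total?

57

Working in thirty-second notes: eighth rest = 4; a full sixteenth-note quintuplet (5 notes) (five quintuplet sixteenths span one quarter) = 8; quarter rest = 8; sixteenth note = 2; thirty-second = 1; eighth note = 4; dotted eighth note = 6; half tied to quarter (half + quarter) = 24.
Altogether 4 + 8 + 8 + 2 + 1 + 4 + 6 + 24 = 57 thirty-second notes.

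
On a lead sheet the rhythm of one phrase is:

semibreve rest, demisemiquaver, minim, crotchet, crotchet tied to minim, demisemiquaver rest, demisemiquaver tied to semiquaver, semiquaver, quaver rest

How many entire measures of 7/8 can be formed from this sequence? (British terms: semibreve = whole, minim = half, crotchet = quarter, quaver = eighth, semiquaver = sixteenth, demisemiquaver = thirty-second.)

3

One bar of 7/8 = 28 thirty-second notes.
Convert each value to thirty-second notes: semibreve rest = 32; demisemiquaver = 1; minim = 16; crotchet = 8; crotchet tied to minim (crotchet + minim) = 24; demisemiquaver rest = 1; demisemiquaver tied to semiquaver (demisemiquaver + semiquaver) = 3; semiquaver = 2; quaver rest = 4.
Total: 32 + 1 + 16 + 8 + 24 + 1 + 3 + 2 + 4 = 91.
91 ÷ 28 = 3 complete bars with 7 left over.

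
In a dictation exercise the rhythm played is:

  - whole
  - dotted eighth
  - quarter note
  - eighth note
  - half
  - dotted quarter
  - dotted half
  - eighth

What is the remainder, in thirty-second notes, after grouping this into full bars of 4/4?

One bar of 4/4 = 16 sixteenth notes.
In sixteenth notes: whole = 16; dotted eighth = 3; quarter note = 4; eighth note = 2; half = 8; dotted quarter = 6; dotted half = 12; eighth = 2.
Adding: 16 + 3 + 4 + 2 + 8 + 6 + 12 + 2 = 53.
53 ÷ 16 = 3 complete bars with 5 sixteenth notes remaining = 10 thirty-second notes.

10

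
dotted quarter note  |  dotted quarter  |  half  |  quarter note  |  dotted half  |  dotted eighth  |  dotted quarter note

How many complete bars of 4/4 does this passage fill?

One bar of 4/4 = 16 sixteenth notes.
Convert each value to sixteenth notes: dotted quarter note = 6; dotted quarter = 6; half = 8; quarter note = 4; dotted half = 12; dotted eighth = 3; dotted quarter note = 6.
Sum: 6 + 6 + 8 + 4 + 12 + 3 + 6 = 45.
45 ÷ 16 = 2 complete bars with 13 left over.

2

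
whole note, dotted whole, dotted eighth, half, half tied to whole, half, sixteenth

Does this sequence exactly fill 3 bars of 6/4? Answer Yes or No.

One bar of 6/4 = 24 sixteenth notes, so 3 bars = 72.
Each duration in sixteenth notes: whole note = 16; dotted whole = 24; dotted eighth = 3; half = 8; half tied to whole (half + whole) = 24; half = 8; sixteenth = 1.
Altogether 16 + 24 + 3 + 8 + 24 + 8 + 1 = 84.
84 exceeds 72, so the answer is No.

No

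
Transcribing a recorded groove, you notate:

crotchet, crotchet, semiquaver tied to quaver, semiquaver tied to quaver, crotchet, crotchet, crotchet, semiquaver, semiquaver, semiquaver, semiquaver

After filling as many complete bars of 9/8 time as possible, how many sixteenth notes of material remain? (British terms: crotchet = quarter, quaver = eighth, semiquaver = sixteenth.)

One bar of 9/8 = 18 sixteenth notes.
Express everything in sixteenth notes: crotchet = 4; crotchet = 4; semiquaver tied to quaver (semiquaver + quaver) = 3; semiquaver tied to quaver (semiquaver + quaver) = 3; crotchet = 4; crotchet = 4; crotchet = 4; semiquaver = 1; semiquaver = 1; semiquaver = 1; semiquaver = 1.
Adding: 4 + 4 + 3 + 3 + 4 + 4 + 4 + 1 + 1 + 1 + 1 = 30.
30 ÷ 18 = 1 complete bar with 12 sixteenth notes remaining.

12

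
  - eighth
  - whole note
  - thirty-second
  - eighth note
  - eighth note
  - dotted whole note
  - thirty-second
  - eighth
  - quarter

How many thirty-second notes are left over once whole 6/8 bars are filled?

One bar of 6/8 = 24 thirty-second notes.
Working in thirty-second notes: eighth = 4; whole note = 32; thirty-second = 1; eighth note = 4; eighth note = 4; dotted whole note = 48; thirty-second = 1; eighth = 4; quarter = 8.
Altogether 4 + 32 + 1 + 4 + 4 + 48 + 1 + 4 + 8 = 106.
106 ÷ 24 = 4 complete bars with 10 thirty-second notes remaining.

10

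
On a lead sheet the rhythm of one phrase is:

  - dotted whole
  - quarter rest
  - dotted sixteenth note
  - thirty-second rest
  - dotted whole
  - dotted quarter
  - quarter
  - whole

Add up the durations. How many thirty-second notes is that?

160

Express everything in thirty-second notes: dotted whole = 48; quarter rest = 8; dotted sixteenth note = 3; thirty-second rest = 1; dotted whole = 48; dotted quarter = 12; quarter = 8; whole = 32.
Sum: 48 + 8 + 3 + 1 + 48 + 12 + 8 + 32 = 160 thirty-second notes.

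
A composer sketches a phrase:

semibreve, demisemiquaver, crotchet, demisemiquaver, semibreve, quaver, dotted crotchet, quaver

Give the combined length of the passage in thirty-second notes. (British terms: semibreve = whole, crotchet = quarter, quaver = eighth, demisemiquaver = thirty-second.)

Express everything in thirty-second notes: semibreve = 32; demisemiquaver = 1; crotchet = 8; demisemiquaver = 1; semibreve = 32; quaver = 4; dotted crotchet = 12; quaver = 4.
Total: 32 + 1 + 8 + 1 + 32 + 4 + 12 + 4 = 94 thirty-second notes.

94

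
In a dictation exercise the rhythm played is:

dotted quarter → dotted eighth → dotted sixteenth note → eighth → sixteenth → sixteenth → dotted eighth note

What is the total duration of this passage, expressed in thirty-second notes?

Express everything in thirty-second notes: dotted quarter = 12; dotted eighth = 6; dotted sixteenth note = 3; eighth = 4; sixteenth = 2; sixteenth = 2; dotted eighth note = 6.
Altogether 12 + 6 + 3 + 4 + 2 + 2 + 6 = 35 thirty-second notes.

35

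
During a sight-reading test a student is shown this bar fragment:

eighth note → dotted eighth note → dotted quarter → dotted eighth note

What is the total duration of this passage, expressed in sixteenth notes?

14

Each duration in sixteenth notes: eighth note = 2; dotted eighth note = 3; dotted quarter = 6; dotted eighth note = 3.
Total: 2 + 3 + 6 + 3 = 14 sixteenth notes.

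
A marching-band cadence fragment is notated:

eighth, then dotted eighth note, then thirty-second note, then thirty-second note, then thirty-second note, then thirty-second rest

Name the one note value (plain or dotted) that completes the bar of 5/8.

dotted eighth note

The bar of 5/8 = 20 thirty-second notes.
Each duration in thirty-second notes: eighth = 4; dotted eighth note = 6; thirty-second note = 1; thirty-second note = 1; thirty-second note = 1; thirty-second rest = 1.
Total: 4 + 6 + 1 + 1 + 1 + 1 = 14.
Remaining: 20 − 14 = 6 thirty-second notes, which is a dotted eighth note.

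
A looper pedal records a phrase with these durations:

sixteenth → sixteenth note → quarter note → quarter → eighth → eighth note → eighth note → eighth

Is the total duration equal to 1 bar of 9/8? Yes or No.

One bar of 9/8 = 18 sixteenth notes.
In sixteenth notes: sixteenth = 1; sixteenth note = 1; quarter note = 4; quarter = 4; eighth = 2; eighth note = 2; eighth note = 2; eighth = 2.
Sum: 1 + 1 + 4 + 4 + 2 + 2 + 2 + 2 = 18.
18 equals 18, so the answer is Yes.

Yes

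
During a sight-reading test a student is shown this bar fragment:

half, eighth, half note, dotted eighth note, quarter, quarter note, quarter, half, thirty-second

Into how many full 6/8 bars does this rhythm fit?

3

One bar of 6/8 = 24 thirty-second notes.
In thirty-second notes: half = 16; eighth = 4; half note = 16; dotted eighth note = 6; quarter = 8; quarter note = 8; quarter = 8; half = 16; thirty-second = 1.
Adding: 16 + 4 + 16 + 6 + 8 + 8 + 8 + 16 + 1 = 83.
83 ÷ 24 = 3 complete bars with 11 left over.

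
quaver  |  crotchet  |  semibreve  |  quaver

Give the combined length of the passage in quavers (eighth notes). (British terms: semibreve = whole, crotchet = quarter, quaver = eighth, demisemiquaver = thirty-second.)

12

Express everything in eighth notes: quaver = 1; crotchet = 2; semibreve = 8; quaver = 1.
Adding: 1 + 2 + 8 + 1 = 12 eighth notes.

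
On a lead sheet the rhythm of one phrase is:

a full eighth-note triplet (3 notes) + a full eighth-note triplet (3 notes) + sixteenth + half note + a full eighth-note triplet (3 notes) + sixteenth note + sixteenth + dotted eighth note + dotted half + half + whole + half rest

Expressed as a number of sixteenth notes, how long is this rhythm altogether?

70

Each duration in sixteenth notes: a full eighth-note triplet (3 notes) (three triplet eighths span one quarter) = 4; a full eighth-note triplet (3 notes) (three triplet eighths span one quarter) = 4; sixteenth = 1; half note = 8; a full eighth-note triplet (3 notes) (three triplet eighths span one quarter) = 4; sixteenth note = 1; sixteenth = 1; dotted eighth note = 3; dotted half = 12; half = 8; whole = 16; half rest = 8.
Altogether 4 + 4 + 1 + 8 + 4 + 1 + 1 + 3 + 12 + 8 + 16 + 8 = 70 sixteenth notes.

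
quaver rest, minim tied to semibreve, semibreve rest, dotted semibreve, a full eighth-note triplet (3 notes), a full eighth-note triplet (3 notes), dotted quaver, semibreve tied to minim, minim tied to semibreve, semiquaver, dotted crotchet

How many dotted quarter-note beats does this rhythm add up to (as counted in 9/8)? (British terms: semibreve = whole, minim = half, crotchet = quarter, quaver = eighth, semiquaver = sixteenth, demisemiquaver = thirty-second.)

One dotted quarter-note beat = 6 sixteenth notes.
Each duration in sixteenth notes: quaver rest = 2; minim tied to semibreve (minim + semibreve) = 24; semibreve rest = 16; dotted semibreve = 24; a full eighth-note triplet (3 notes) (three triplet eighths span one quarter) = 4; a full eighth-note triplet (3 notes) (three triplet eighths span one quarter) = 4; dotted quaver = 3; semibreve tied to minim (semibreve + minim) = 24; minim tied to semibreve (minim + semibreve) = 24; semiquaver = 1; dotted crotchet = 6.
Sum: 2 + 24 + 16 + 24 + 4 + 4 + 3 + 24 + 24 + 1 + 6 = 132.
132 ÷ 6 = 22 beats.

22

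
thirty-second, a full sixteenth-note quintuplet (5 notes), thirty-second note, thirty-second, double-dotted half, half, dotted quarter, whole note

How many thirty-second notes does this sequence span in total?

Express everything in thirty-second notes: thirty-second = 1; a full sixteenth-note quintuplet (5 notes) (five quintuplet sixteenths span one quarter) = 8; thirty-second note = 1; thirty-second = 1; double-dotted half = 28; half = 16; dotted quarter = 12; whole note = 32.
Total: 1 + 8 + 1 + 1 + 28 + 16 + 12 + 32 = 99 thirty-second notes.

99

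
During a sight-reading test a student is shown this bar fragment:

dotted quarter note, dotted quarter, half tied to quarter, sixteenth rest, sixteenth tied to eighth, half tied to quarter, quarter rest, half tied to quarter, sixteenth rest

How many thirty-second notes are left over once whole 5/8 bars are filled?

14

One bar of 5/8 = 10 sixteenth notes.
Convert each value to sixteenth notes: dotted quarter note = 6; dotted quarter = 6; half tied to quarter (half + quarter) = 12; sixteenth rest = 1; sixteenth tied to eighth (sixteenth + eighth) = 3; half tied to quarter (half + quarter) = 12; quarter rest = 4; half tied to quarter (half + quarter) = 12; sixteenth rest = 1.
Total: 6 + 6 + 12 + 1 + 3 + 12 + 4 + 12 + 1 = 57.
57 ÷ 10 = 5 complete bars with 7 sixteenth notes remaining = 14 thirty-second notes.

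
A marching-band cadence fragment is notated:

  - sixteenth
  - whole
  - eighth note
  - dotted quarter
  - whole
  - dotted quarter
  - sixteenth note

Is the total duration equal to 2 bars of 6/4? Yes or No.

Yes

One bar of 6/4 = 24 sixteenth notes, so 2 bars = 48.
In sixteenth notes: sixteenth = 1; whole = 16; eighth note = 2; dotted quarter = 6; whole = 16; dotted quarter = 6; sixteenth note = 1.
Sum: 1 + 16 + 2 + 6 + 16 + 6 + 1 = 48.
48 equals 48, so the answer is Yes.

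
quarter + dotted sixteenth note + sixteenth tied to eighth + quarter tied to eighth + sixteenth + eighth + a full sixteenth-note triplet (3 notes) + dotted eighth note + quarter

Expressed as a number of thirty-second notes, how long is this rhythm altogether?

Express everything in thirty-second notes: quarter = 8; dotted sixteenth note = 3; sixteenth tied to eighth (sixteenth + eighth) = 6; quarter tied to eighth (quarter + eighth) = 12; sixteenth = 2; eighth = 4; a full sixteenth-note triplet (3 notes) (three triplet sixteenths span one eighth) = 4; dotted eighth note = 6; quarter = 8.
Sum: 8 + 3 + 6 + 12 + 2 + 4 + 4 + 6 + 8 = 53 thirty-second notes.

53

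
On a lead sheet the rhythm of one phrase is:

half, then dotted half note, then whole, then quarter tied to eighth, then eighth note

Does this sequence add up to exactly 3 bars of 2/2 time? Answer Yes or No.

One bar of 2/2 = 8 eighth notes, so 3 bars = 24.
Each duration in eighth notes: half = 4; dotted half note = 6; whole = 8; quarter tied to eighth (quarter + eighth) = 3; eighth note = 1.
Altogether 4 + 6 + 8 + 3 + 1 = 22.
22 falls short of 24, so the answer is No.

No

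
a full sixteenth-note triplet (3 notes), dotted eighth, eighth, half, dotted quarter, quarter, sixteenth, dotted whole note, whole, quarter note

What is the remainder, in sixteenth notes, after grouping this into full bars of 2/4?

6

One bar of 2/4 = 8 sixteenth notes.
Working in sixteenth notes: a full sixteenth-note triplet (3 notes) (three triplet sixteenths span one eighth) = 2; dotted eighth = 3; eighth = 2; half = 8; dotted quarter = 6; quarter = 4; sixteenth = 1; dotted whole note = 24; whole = 16; quarter note = 4.
Adding: 2 + 3 + 2 + 8 + 6 + 4 + 1 + 24 + 16 + 4 = 70.
70 ÷ 8 = 8 complete bars with 6 sixteenth notes remaining.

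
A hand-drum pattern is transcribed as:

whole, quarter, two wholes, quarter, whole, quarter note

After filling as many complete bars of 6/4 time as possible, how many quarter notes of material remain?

One bar of 6/4 = 6 quarter notes.
Express everything in quarter notes: whole = 4; quarter = 1; whole = 4; whole = 4; quarter = 1; whole = 4; quarter note = 1.
Sum: 4 + 1 + 4 + 4 + 1 + 4 + 1 = 19.
19 ÷ 6 = 3 complete bars with 1 quarter note remaining.

1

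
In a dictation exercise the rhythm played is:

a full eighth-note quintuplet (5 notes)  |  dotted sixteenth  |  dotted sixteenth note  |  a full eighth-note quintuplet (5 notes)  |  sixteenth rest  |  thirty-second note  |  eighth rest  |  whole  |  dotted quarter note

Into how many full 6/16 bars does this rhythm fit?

One bar of 6/16 = 12 thirty-second notes.
Convert each value to thirty-second notes: a full eighth-note quintuplet (5 notes) (five quintuplet eighths span one half) = 16; dotted sixteenth = 3; dotted sixteenth note = 3; a full eighth-note quintuplet (5 notes) (five quintuplet eighths span one half) = 16; sixteenth rest = 2; thirty-second note = 1; eighth rest = 4; whole = 32; dotted quarter note = 12.
Adding: 16 + 3 + 3 + 16 + 2 + 1 + 4 + 32 + 12 = 89.
89 ÷ 12 = 7 complete bars with 5 left over.

7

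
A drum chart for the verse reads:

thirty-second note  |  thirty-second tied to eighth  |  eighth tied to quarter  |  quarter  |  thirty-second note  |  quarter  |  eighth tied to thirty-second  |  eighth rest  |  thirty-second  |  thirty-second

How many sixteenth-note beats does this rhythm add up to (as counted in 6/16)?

23

One sixteenth-note beat = 2 thirty-second notes.
Convert each value to thirty-second notes: thirty-second note = 1; thirty-second tied to eighth (thirty-second + eighth) = 5; eighth tied to quarter (eighth + quarter) = 12; quarter = 8; thirty-second note = 1; quarter = 8; eighth tied to thirty-second (eighth + thirty-second) = 5; eighth rest = 4; thirty-second = 1; thirty-second = 1.
Altogether 1 + 5 + 12 + 8 + 1 + 8 + 5 + 4 + 1 + 1 = 46.
46 ÷ 2 = 23 beats.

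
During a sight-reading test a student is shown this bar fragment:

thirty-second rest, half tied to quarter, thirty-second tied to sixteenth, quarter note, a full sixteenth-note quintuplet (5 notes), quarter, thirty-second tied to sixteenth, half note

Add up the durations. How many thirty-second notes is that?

71

Convert each value to thirty-second notes: thirty-second rest = 1; half tied to quarter (half + quarter) = 24; thirty-second tied to sixteenth (thirty-second + sixteenth) = 3; quarter note = 8; a full sixteenth-note quintuplet (5 notes) (five quintuplet sixteenths span one quarter) = 8; quarter = 8; thirty-second tied to sixteenth (thirty-second + sixteenth) = 3; half note = 16.
Adding: 1 + 24 + 3 + 8 + 8 + 8 + 3 + 16 = 71 thirty-second notes.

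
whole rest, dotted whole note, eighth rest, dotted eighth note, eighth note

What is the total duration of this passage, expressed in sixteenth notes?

47

Working in sixteenth notes: whole rest = 16; dotted whole note = 24; eighth rest = 2; dotted eighth note = 3; eighth note = 2.
Sum: 16 + 24 + 2 + 3 + 2 = 47 sixteenth notes.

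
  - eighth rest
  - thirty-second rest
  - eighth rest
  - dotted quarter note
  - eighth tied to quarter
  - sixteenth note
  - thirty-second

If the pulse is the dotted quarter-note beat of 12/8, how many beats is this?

3

One dotted quarter-note beat = 12 thirty-second notes.
Express everything in thirty-second notes: eighth rest = 4; thirty-second rest = 1; eighth rest = 4; dotted quarter note = 12; eighth tied to quarter (eighth + quarter) = 12; sixteenth note = 2; thirty-second = 1.
Total: 4 + 1 + 4 + 12 + 12 + 2 + 1 = 36.
36 ÷ 12 = 3 beats.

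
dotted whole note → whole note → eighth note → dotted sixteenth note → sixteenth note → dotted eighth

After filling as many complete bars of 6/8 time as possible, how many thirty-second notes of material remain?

One bar of 6/8 = 24 thirty-second notes.
Each duration in thirty-second notes: dotted whole note = 48; whole note = 32; eighth note = 4; dotted sixteenth note = 3; sixteenth note = 2; dotted eighth = 6.
Adding: 48 + 32 + 4 + 3 + 2 + 6 = 95.
95 ÷ 24 = 3 complete bars with 23 thirty-second notes remaining.

23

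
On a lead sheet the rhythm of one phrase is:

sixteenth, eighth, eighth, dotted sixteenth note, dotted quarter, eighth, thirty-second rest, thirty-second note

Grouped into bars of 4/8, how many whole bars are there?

1

One bar of 4/8 = 16 thirty-second notes.
Express everything in thirty-second notes: sixteenth = 2; eighth = 4; eighth = 4; dotted sixteenth note = 3; dotted quarter = 12; eighth = 4; thirty-second rest = 1; thirty-second note = 1.
Total: 2 + 4 + 4 + 3 + 12 + 4 + 1 + 1 = 31.
31 ÷ 16 = 1 complete bar with 15 left over.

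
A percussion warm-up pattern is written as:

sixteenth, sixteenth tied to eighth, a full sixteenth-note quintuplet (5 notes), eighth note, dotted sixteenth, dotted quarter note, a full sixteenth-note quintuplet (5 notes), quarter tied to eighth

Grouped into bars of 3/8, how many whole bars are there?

One bar of 3/8 = 12 thirty-second notes.
In thirty-second notes: sixteenth = 2; sixteenth tied to eighth (sixteenth + eighth) = 6; a full sixteenth-note quintuplet (5 notes) (five quintuplet sixteenths span one quarter) = 8; eighth note = 4; dotted sixteenth = 3; dotted quarter note = 12; a full sixteenth-note quintuplet (5 notes) (five quintuplet sixteenths span one quarter) = 8; quarter tied to eighth (quarter + eighth) = 12.
Sum: 2 + 6 + 8 + 4 + 3 + 12 + 8 + 12 = 55.
55 ÷ 12 = 4 complete bars with 7 left over.

4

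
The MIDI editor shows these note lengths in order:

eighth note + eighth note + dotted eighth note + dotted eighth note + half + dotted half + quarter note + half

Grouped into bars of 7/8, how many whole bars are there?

One bar of 7/8 = 14 sixteenth notes.
Express everything in sixteenth notes: eighth note = 2; eighth note = 2; dotted eighth note = 3; dotted eighth note = 3; half = 8; dotted half = 12; quarter note = 4; half = 8.
Sum: 2 + 2 + 3 + 3 + 8 + 12 + 4 + 8 = 42.
42 ÷ 14 = 3 complete bars with 0 left over.

3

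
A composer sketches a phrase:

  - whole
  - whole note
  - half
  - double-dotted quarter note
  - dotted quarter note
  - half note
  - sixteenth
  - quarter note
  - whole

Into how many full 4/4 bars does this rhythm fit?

One bar of 4/4 = 16 sixteenth notes.
Express everything in sixteenth notes: whole = 16; whole note = 16; half = 8; double-dotted quarter note = 7; dotted quarter note = 6; half note = 8; sixteenth = 1; quarter note = 4; whole = 16.
Altogether 16 + 16 + 8 + 7 + 6 + 8 + 1 + 4 + 16 = 82.
82 ÷ 16 = 5 complete bars with 2 left over.

5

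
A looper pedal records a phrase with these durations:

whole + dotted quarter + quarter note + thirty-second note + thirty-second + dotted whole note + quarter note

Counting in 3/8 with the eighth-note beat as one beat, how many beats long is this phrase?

27.5

One eighth-note beat = 4 thirty-second notes.
Express everything in thirty-second notes: whole = 32; dotted quarter = 12; quarter note = 8; thirty-second note = 1; thirty-second = 1; dotted whole note = 48; quarter note = 8.
Adding: 32 + 12 + 8 + 1 + 1 + 48 + 8 = 110.
110 ÷ 4 = 27.5 beats.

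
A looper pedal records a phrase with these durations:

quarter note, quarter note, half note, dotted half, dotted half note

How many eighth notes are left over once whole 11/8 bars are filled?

One bar of 11/8 = 11 eighth notes.
Express everything in eighth notes: quarter note = 2; quarter note = 2; half note = 4; dotted half = 6; dotted half note = 6.
Total: 2 + 2 + 4 + 6 + 6 = 20.
20 ÷ 11 = 1 complete bar with 9 eighth notes remaining.

9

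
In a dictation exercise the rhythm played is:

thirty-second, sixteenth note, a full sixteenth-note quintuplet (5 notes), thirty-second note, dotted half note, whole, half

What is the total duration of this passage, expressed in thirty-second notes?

Working in thirty-second notes: thirty-second = 1; sixteenth note = 2; a full sixteenth-note quintuplet (5 notes) (five quintuplet sixteenths span one quarter) = 8; thirty-second note = 1; dotted half note = 24; whole = 32; half = 16.
Total: 1 + 2 + 8 + 1 + 24 + 32 + 16 = 84 thirty-second notes.

84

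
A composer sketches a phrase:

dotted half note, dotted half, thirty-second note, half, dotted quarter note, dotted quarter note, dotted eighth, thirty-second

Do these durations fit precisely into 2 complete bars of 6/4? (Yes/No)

One bar of 6/4 = 48 thirty-second notes, so 2 bars = 96.
Convert each value to thirty-second notes: dotted half note = 24; dotted half = 24; thirty-second note = 1; half = 16; dotted quarter note = 12; dotted quarter note = 12; dotted eighth = 6; thirty-second = 1.
Sum: 24 + 24 + 1 + 16 + 12 + 12 + 6 + 1 = 96.
96 equals 96, so the answer is Yes.

Yes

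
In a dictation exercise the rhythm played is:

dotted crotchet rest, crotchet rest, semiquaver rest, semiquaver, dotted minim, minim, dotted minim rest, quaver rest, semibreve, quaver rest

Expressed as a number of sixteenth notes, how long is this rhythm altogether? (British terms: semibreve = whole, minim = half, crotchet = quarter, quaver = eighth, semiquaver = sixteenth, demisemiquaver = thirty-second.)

In sixteenth notes: dotted crotchet rest = 6; crotchet rest = 4; semiquaver rest = 1; semiquaver = 1; dotted minim = 12; minim = 8; dotted minim rest = 12; quaver rest = 2; semibreve = 16; quaver rest = 2.
Altogether 6 + 4 + 1 + 1 + 12 + 8 + 12 + 2 + 16 + 2 = 64 sixteenth notes.

64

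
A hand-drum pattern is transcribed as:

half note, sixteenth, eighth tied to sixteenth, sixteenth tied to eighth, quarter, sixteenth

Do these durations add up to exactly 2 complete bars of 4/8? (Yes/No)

One bar of 4/8 = 8 sixteenth notes, so 2 bars = 16.
Express everything in sixteenth notes: half note = 8; sixteenth = 1; eighth tied to sixteenth (eighth + sixteenth) = 3; sixteenth tied to eighth (sixteenth + eighth) = 3; quarter = 4; sixteenth = 1.
Altogether 8 + 1 + 3 + 3 + 4 + 1 = 20.
20 exceeds 16, so the answer is No.

No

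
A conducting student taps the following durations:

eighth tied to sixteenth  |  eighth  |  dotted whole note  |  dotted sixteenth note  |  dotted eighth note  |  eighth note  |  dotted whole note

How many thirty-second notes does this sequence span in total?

Each duration in thirty-second notes: eighth tied to sixteenth (eighth + sixteenth) = 6; eighth = 4; dotted whole note = 48; dotted sixteenth note = 3; dotted eighth note = 6; eighth note = 4; dotted whole note = 48.
Total: 6 + 4 + 48 + 3 + 6 + 4 + 48 = 119 thirty-second notes.

119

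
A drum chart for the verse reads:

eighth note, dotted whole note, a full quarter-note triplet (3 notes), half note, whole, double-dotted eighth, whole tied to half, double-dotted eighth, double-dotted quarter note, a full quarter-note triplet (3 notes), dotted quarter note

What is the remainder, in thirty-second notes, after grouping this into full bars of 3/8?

4

One bar of 3/8 = 12 thirty-second notes.
In thirty-second notes: eighth note = 4; dotted whole note = 48; a full quarter-note triplet (3 notes) (three triplet quarters span one half) = 16; half note = 16; whole = 32; double-dotted eighth = 7; whole tied to half (whole + half) = 48; double-dotted eighth = 7; double-dotted quarter note = 14; a full quarter-note triplet (3 notes) (three triplet quarters span one half) = 16; dotted quarter note = 12.
Altogether 4 + 48 + 16 + 16 + 32 + 7 + 48 + 7 + 14 + 16 + 12 = 220.
220 ÷ 12 = 18 complete bars with 4 thirty-second notes remaining.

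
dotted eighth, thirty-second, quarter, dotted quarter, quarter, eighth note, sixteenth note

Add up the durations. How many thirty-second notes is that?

In thirty-second notes: dotted eighth = 6; thirty-second = 1; quarter = 8; dotted quarter = 12; quarter = 8; eighth note = 4; sixteenth note = 2.
Sum: 6 + 1 + 8 + 12 + 8 + 4 + 2 = 41 thirty-second notes.

41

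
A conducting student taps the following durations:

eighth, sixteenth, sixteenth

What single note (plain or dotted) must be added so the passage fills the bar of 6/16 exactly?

The bar of 6/16 = 6 sixteenth notes.
Working in sixteenth notes: eighth = 2; sixteenth = 1; sixteenth = 1.
Sum: 2 + 1 + 1 = 4.
Remaining: 6 − 4 = 2 sixteenth notes, which is a eighth note.

eighth note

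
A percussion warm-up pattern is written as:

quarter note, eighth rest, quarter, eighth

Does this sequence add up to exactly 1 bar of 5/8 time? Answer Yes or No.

No

One bar of 5/8 = 5 eighth notes.
In eighth notes: quarter note = 2; eighth rest = 1; quarter = 2; eighth = 1.
Adding: 2 + 1 + 2 + 1 = 6.
6 exceeds 5, so the answer is No.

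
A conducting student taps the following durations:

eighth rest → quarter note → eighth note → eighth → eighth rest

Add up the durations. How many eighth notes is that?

6

Convert each value to eighth notes: eighth rest = 1; quarter note = 2; eighth note = 1; eighth = 1; eighth rest = 1.
Sum: 1 + 2 + 1 + 1 + 1 = 6 eighth notes.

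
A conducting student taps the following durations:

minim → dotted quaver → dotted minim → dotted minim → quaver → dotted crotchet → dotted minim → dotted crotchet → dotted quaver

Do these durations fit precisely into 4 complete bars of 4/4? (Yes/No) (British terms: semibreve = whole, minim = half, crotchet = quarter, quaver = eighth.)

One bar of 4/4 = 16 sixteenth notes, so 4 bars = 64.
In sixteenth notes: minim = 8; dotted quaver = 3; dotted minim = 12; dotted minim = 12; quaver = 2; dotted crotchet = 6; dotted minim = 12; dotted crotchet = 6; dotted quaver = 3.
Adding: 8 + 3 + 12 + 12 + 2 + 6 + 12 + 6 + 3 = 64.
64 equals 64, so the answer is Yes.

Yes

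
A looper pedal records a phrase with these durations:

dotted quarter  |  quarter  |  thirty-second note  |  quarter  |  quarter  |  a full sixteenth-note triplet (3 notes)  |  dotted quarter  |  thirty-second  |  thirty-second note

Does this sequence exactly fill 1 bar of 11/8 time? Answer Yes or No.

One bar of 11/8 = 44 thirty-second notes.
Convert each value to thirty-second notes: dotted quarter = 12; quarter = 8; thirty-second note = 1; quarter = 8; quarter = 8; a full sixteenth-note triplet (3 notes) (three triplet sixteenths span one eighth) = 4; dotted quarter = 12; thirty-second = 1; thirty-second note = 1.
Adding: 12 + 8 + 1 + 8 + 8 + 4 + 12 + 1 + 1 = 55.
55 exceeds 44, so the answer is No.

No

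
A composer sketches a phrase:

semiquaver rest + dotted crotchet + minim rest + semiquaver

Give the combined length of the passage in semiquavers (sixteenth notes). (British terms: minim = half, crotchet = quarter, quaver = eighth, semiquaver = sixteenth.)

Express everything in sixteenth notes: semiquaver rest = 1; dotted crotchet = 6; minim rest = 8; semiquaver = 1.
Adding: 1 + 6 + 8 + 1 = 16 sixteenth notes.

16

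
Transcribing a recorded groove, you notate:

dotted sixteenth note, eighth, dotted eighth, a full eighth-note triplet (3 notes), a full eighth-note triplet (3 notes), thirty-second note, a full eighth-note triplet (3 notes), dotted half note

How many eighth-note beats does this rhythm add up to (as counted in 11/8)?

15.5

One eighth-note beat = 4 thirty-second notes.
Each duration in thirty-second notes: dotted sixteenth note = 3; eighth = 4; dotted eighth = 6; a full eighth-note triplet (3 notes) (three triplet eighths span one quarter) = 8; a full eighth-note triplet (3 notes) (three triplet eighths span one quarter) = 8; thirty-second note = 1; a full eighth-note triplet (3 notes) (three triplet eighths span one quarter) = 8; dotted half note = 24.
Adding: 3 + 4 + 6 + 8 + 8 + 1 + 8 + 24 = 62.
62 ÷ 4 = 15.5 beats.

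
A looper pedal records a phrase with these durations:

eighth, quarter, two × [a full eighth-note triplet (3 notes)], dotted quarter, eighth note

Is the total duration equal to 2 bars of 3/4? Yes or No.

No

One bar of 3/4 = 6 eighth notes, so 2 bars = 12.
In eighth notes: eighth = 1; quarter = 2; a full eighth-note triplet (3 notes) (three triplet eighths span one quarter) = 2; a full eighth-note triplet (3 notes) (three triplet eighths span one quarter) = 2; dotted quarter = 3; eighth note = 1.
Altogether 1 + 2 + 2 + 2 + 3 + 1 = 11.
11 falls short of 12, so the answer is No.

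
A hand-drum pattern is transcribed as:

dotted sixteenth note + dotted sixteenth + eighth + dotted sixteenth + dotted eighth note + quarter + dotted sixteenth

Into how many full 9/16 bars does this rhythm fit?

One bar of 9/16 = 18 thirty-second notes.
Each duration in thirty-second notes: dotted sixteenth note = 3; dotted sixteenth = 3; eighth = 4; dotted sixteenth = 3; dotted eighth note = 6; quarter = 8; dotted sixteenth = 3.
Sum: 3 + 3 + 4 + 3 + 6 + 8 + 3 = 30.
30 ÷ 18 = 1 complete bar with 12 left over.

1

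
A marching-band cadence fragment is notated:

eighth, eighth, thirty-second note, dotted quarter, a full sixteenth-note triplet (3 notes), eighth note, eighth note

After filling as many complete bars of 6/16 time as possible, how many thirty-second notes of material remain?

One bar of 6/16 = 12 thirty-second notes.
Convert each value to thirty-second notes: eighth = 4; eighth = 4; thirty-second note = 1; dotted quarter = 12; a full sixteenth-note triplet (3 notes) (three triplet sixteenths span one eighth) = 4; eighth note = 4; eighth note = 4.
Sum: 4 + 4 + 1 + 12 + 4 + 4 + 4 = 33.
33 ÷ 12 = 2 complete bars with 9 thirty-second notes remaining.

9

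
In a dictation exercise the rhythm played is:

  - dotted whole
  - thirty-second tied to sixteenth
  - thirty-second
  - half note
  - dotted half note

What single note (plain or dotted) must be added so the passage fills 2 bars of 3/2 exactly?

eighth note

2 bars of 3/2 = 96 thirty-second notes.
Each duration in thirty-second notes: dotted whole = 48; thirty-second tied to sixteenth (thirty-second + sixteenth) = 3; thirty-second = 1; half note = 16; dotted half note = 24.
Total: 48 + 3 + 1 + 16 + 24 = 92.
Remaining: 96 − 92 = 4 thirty-second notes, which is a eighth note.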